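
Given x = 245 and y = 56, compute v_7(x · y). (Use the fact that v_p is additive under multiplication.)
v_7(13720) = 3

v_p(x) = 2 (factor: 245 = 7^2 · 5); v_p(y) = 1 (factor: 56 = 7^1 · 8). Additivity: v_p(xy) = v_p(x) + v_p(y) = 2 + 1 = 3. (Direct check: xy = 13720 = 7^3 · (40).)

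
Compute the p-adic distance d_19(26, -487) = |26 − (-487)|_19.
d_19(26, -487) = 1/19

Step 1 — x − y = 26 − (-487) = 513. Step 2 — v_19(513) = 1 (factor: 513 = (19^1 · 27); the sign does not affect v_p). Step 3 — |x − y|_19 = 19^{-1} = 1/19.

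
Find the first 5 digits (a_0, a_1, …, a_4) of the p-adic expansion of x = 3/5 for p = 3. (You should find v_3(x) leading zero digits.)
(a_0, …, a_4) = (0, 2, 0, 1, 2)

v_3(3/5) = 1, so a_0 = ... = a_0 = 0. Factor out: x = 3^1 · u with u = 1/5 a unit in ℤ_3. Expand u iteratively via a_{v+i} = u_i mod 3, u_{i+1} = (u_i − a_{v+i})/3:
  u_0 = 1/5;  a_1 = 2;  u_1 = (u_0 − 2)/3 = -3/5
  u_1 = -3/5;  a_2 = 0;  u_2 = (u_1 − 0)/3 = -1/5
  u_2 = -1/5;  a_3 = 1;  u_3 = (u_2 − 1)/3 = -2/5
  u_3 = -2/5;  a_4 = 2;  u_4 = (u_3 − 2)/3 = -4/5
Digits: (0, 2, 0, 1, 2).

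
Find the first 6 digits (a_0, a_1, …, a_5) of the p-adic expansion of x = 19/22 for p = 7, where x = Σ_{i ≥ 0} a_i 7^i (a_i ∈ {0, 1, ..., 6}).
(a_0, …, a_5) = (5, 1, 2, 0, 6, 2)

v_7(19/22) = 0 (numerator and denominator both coprime to 7), so x ∈ ℤ_7^×. Compute digits iteratively via a_i = x_i mod 7, x_{i+1} = (x_i − a_i)/7, with x_0 = x:
  x_0 = 19/22;  a_0 = 5;  x_1 = (x_0 − 5)/7 = -13/22
  x_1 = -13/22;  a_1 = 1;  x_2 = (x_1 − 1)/7 = -5/22
  x_2 = -5/22;  a_2 = 2;  x_3 = (x_2 − 2)/7 = -7/22
  x_3 = -7/22;  a_3 = 0;  x_4 = (x_3 − 0)/7 = -1/22
  x_4 = -1/22;  a_4 = 6;  x_5 = (x_4 − 6)/7 = -19/22
  x_5 = -19/22;  a_5 = 2;  x_6 = (x_5 − 2)/7 = -9/22
Digits: (5, 1, 2, 0, 6, 2).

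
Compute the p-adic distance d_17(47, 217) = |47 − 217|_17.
d_17(47, 217) = 1/17

Step 1 — x − y = 47 − 217 = -170. Step 2 — v_17(-170) = 1 (factor: -170 = −(17^1 · 10); the sign does not affect v_p). Step 3 — |x − y|_17 = 17^{-1} = 1/17.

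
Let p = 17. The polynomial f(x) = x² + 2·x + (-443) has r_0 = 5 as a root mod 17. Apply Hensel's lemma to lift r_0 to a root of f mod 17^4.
r_3 = 37609 (mod 83521)

Hensel: r_{i+1} = r_i − f(r_i)·(f′(r_i))^{-1} mod 17^{i+2}, f′(x) = 2x + 2. Iterate:
  r_0 = 5 (mod 17)
  r_1 = 39 (mod 289)
  r_2 = 3218 (mod 4913)
  r_3 = 37609 (mod 83521)
Final: r = 37609 satisfies f(r) ≡ 0 mod 17^4.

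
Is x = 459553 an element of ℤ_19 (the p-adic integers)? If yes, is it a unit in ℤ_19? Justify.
x ∈ ℤ_19 but not a unit; v_19(x) = 3 > 0

ℤ_19 = {x ∈ ℚ_19 : v_19(x) ≥ 0} and ℤ_19^× = {x ∈ ℤ_19 : v_19(x) = 0}. Here v_19(459553) = v_19(num) − v_19(den) = 3; compare against these criteria.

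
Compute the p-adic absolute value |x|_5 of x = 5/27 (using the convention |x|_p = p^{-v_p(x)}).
|5/27|_5 = 1/5

Step 1 — compute v_5(x) by factoring powers of 5 out of the numerator and denominator: v_5(5/27) = 1. Step 2 — apply |x|_p = p^{-v_p(x)} = 5^{-1} = 1/5.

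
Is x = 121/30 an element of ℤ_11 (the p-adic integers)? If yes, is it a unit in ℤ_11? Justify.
x ∈ ℤ_11 but not a unit; v_11(x) = 2 > 0

ℤ_11 = {x ∈ ℚ_11 : v_11(x) ≥ 0} and ℤ_11^× = {x ∈ ℤ_11 : v_11(x) = 0}. Here v_11(121/30) = v_11(num) − v_11(den) = 2; compare against these criteria.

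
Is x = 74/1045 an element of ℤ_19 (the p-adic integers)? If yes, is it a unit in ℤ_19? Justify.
x ∉ ℤ_19 (v_19(x) = -1 < 0)

ℤ_19 = {x ∈ ℚ_19 : v_19(x) ≥ 0} and ℤ_19^× = {x ∈ ℤ_19 : v_19(x) = 0}. Here v_19(74/1045) = v_19(num) − v_19(den) = -1; compare against these criteria.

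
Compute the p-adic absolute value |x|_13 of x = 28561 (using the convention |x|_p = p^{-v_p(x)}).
|28561|_13 = 1/28561

Step 1 — compute v_13(x) by factoring powers of 13 out of the numerator and denominator: v_13(28561) = 4. Step 2 — apply |x|_p = p^{-v_p(x)} = 13^{-4} = 1/28561.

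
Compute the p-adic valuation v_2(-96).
v_2(-96) = 5

v_2(n) is the largest exponent k such that 2^k divides n. Factor out: -96 = -2^5 · 3. (Sign doesn't affect v_p.) So v_2(-96) = 5.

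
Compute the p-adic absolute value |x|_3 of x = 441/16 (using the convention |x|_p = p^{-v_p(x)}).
|441/16|_3 = 1/9

Step 1 — compute v_3(x) by factoring powers of 3 out of the numerator and denominator: v_3(441/16) = 2. Step 2 — apply |x|_p = p^{-v_p(x)} = 3^{-2} = 1/9.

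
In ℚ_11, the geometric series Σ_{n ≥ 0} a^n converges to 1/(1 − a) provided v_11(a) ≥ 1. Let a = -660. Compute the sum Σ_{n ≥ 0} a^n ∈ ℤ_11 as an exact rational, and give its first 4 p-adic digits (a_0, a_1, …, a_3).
Σ a^n = 1/(1 − a) = 1/661;  first 4 digits = (1, 6, 8, 3)

v_11(a) = 1 ≥ 1, so the series converges in ℤ_11 to 1/(1 − a) = 1/(1 − (-660)) = 1/661. Expand this rational in ℤ_11: compute digits iteratively via d_i = x_i mod 11, x_{i+1} = (x_i − d_i)/11. The first 4 digits are (1, 6, 8, 3).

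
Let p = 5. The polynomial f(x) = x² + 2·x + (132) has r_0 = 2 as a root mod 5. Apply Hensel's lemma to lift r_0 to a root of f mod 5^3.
r_2 = 87 (mod 125)

Hensel: r_{i+1} = r_i − f(r_i)·(f′(r_i))^{-1} mod 5^{i+2}, f′(x) = 2x + 2. Iterate:
  r_0 = 2 (mod 5)
  r_1 = 12 (mod 25)
  r_2 = 87 (mod 125)
Final: r = 87 satisfies f(r) ≡ 0 mod 5^3.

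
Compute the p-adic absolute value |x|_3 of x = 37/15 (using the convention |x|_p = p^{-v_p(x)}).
|37/15|_3 = 3

Step 1 — compute v_3(x) by factoring powers of 3 out of the numerator and denominator: v_3(37/15) = -1. Step 2 — apply |x|_p = p^{-v_p(x)} = 3^{1} = 3.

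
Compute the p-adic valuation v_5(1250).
v_5(1250) = 4

v_5(n) is the largest exponent k such that 5^k divides n. Factor out: 1250 = 5^4 · 2. (Sign doesn't affect v_p.) So v_5(1250) = 4.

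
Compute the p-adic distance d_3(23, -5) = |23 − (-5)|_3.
d_3(23, -5) = 1

Step 1 — x − y = 23 − (-5) = 28. Step 2 — v_3(28) = 0 (factor: 28 = (3^0 · 28); the sign does not affect v_p). Step 3 — |x − y|_3 = 3^{0} = 1.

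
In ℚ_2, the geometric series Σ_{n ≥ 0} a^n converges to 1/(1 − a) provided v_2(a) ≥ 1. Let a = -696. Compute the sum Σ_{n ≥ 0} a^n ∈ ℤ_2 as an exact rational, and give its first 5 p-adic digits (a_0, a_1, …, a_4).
Σ a^n = 1/(1 − a) = 1/697;  first 5 digits = (1, 0, 0, 1, 0)

v_2(a) = 3 ≥ 1, so the series converges in ℤ_2 to 1/(1 − a) = 1/(1 − (-696)) = 1/697. Expand this rational in ℤ_2: compute digits iteratively via d_i = x_i mod 2, x_{i+1} = (x_i − d_i)/2. The first 5 digits are (1, 0, 0, 1, 0).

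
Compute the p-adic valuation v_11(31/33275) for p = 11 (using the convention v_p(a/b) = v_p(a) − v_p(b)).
v_11(31/33275) = -3

Factor powers of 11 from the numerator and denominator of the reduced fraction: 31 = 11^0 · 31 and 33275 = 11^3 · 25. Apply v_p(a/b) = v_p(a) − v_p(b): v_11(31/33275) = 0 − 3 = -3.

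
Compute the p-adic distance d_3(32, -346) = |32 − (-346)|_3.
d_3(32, -346) = 1/27

Step 1 — x − y = 32 − (-346) = 378. Step 2 — v_3(378) = 3 (factor: 378 = (3^3 · 14); the sign does not affect v_p). Step 3 — |x − y|_3 = 3^{-3} = 1/27.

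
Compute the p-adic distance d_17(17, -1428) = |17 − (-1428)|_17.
d_17(17, -1428) = 1/289

Step 1 — x − y = 17 − (-1428) = 1445. Step 2 — v_17(1445) = 2 (factor: 1445 = (17^2 · 5); the sign does not affect v_p). Step 3 — |x − y|_17 = 17^{-2} = 1/289.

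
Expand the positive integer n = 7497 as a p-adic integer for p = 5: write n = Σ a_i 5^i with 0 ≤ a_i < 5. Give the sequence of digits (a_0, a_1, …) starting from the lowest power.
(a_0, a_1, …) = (2, 4, 4, 4, 1, 2)

Repeated division by 5 gives the digits low-to-high: 7497 = 2 + 4·5^1 + 4·5^2 + 4·5^3 + 1·5^4 + 2·5^5. Digit sequence: (2, 4, 4, 4, 1, 2).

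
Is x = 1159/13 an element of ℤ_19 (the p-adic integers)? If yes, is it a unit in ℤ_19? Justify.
x ∈ ℤ_19 but not a unit; v_19(x) = 1 > 0

ℤ_19 = {x ∈ ℚ_19 : v_19(x) ≥ 0} and ℤ_19^× = {x ∈ ℤ_19 : v_19(x) = 0}. Here v_19(1159/13) = v_19(num) − v_19(den) = 1; compare against these criteria.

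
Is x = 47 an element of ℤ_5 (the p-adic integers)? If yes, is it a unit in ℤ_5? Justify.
x ∈ ℤ_5^× (unit); v_5(x) = 0

ℤ_5 = {x ∈ ℚ_5 : v_5(x) ≥ 0} and ℤ_5^× = {x ∈ ℤ_5 : v_5(x) = 0}. Here v_5(47) = v_5(num) − v_5(den) = 0; compare against these criteria.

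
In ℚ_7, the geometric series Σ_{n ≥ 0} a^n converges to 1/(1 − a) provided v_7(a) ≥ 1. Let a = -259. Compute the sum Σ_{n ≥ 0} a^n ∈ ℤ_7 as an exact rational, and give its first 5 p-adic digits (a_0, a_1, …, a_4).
Σ a^n = 1/(1 − a) = 1/260;  first 5 digits = (1, 5, 5, 4, 3)

v_7(a) = 1 ≥ 1, so the series converges in ℤ_7 to 1/(1 − a) = 1/(1 − (-259)) = 1/260. Expand this rational in ℤ_7: compute digits iteratively via d_i = x_i mod 7, x_{i+1} = (x_i − d_i)/7. The first 5 digits are (1, 5, 5, 4, 3).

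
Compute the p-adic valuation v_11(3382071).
v_11(3382071) = 5

v_11(n) is the largest exponent k such that 11^k divides n. Factor out: 3382071 = 11^5 · 21. (Sign doesn't affect v_p.) So v_11(3382071) = 5.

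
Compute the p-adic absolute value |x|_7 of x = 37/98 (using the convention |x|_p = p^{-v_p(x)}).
|37/98|_7 = 49

Step 1 — compute v_7(x) by factoring powers of 7 out of the numerator and denominator: v_7(37/98) = -2. Step 2 — apply |x|_p = p^{-v_p(x)} = 7^{2} = 49.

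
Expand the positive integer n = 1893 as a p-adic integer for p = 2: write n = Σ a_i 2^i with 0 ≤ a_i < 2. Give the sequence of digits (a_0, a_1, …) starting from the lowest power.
(a_0, a_1, …) = (1, 0, 1, 0, 0, 1, 1, 0, 1, 1, 1)

Repeated division by 2 gives the digits low-to-high: 1893 = 1 + 1·2^2 + 1·2^5 + 1·2^6 + 1·2^8 + 1·2^9 + 1·2^10. Digit sequence: (1, 0, 1, 0, 0, 1, 1, 0, 1, 1, 1).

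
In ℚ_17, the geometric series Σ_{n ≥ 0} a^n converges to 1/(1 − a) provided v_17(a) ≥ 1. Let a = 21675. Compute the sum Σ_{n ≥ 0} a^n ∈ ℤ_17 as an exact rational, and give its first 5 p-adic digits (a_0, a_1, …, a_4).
Σ a^n = 1/(1 − a) = -1/21674;  first 5 digits = (1, 0, 7, 4, 15)

v_17(a) = 2 ≥ 1, so the series converges in ℤ_17 to 1/(1 − a) = 1/(1 − 21675) = -1/21674. Expand this rational in ℤ_17: compute digits iteratively via d_i = x_i mod 17, x_{i+1} = (x_i − d_i)/17. The first 5 digits are (1, 0, 7, 4, 15).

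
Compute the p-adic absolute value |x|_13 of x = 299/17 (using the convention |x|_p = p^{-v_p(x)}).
|299/17|_13 = 1/13

Step 1 — compute v_13(x) by factoring powers of 13 out of the numerator and denominator: v_13(299/17) = 1. Step 2 — apply |x|_p = p^{-v_p(x)} = 13^{-1} = 1/13.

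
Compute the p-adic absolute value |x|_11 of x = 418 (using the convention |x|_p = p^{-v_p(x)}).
|418|_11 = 1/11

Step 1 — compute v_11(x) by factoring powers of 11 out of the numerator and denominator: v_11(418) = 1. Step 2 — apply |x|_p = p^{-v_p(x)} = 11^{-1} = 1/11.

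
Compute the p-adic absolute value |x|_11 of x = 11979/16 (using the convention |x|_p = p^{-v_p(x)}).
|11979/16|_11 = 1/1331

Step 1 — compute v_11(x) by factoring powers of 11 out of the numerator and denominator: v_11(11979/16) = 3. Step 2 — apply |x|_p = p^{-v_p(x)} = 11^{-3} = 1/1331.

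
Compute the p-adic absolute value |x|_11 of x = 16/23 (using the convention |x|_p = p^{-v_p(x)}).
|16/23|_11 = 1

Step 1 — compute v_11(x) by factoring powers of 11 out of the numerator and denominator: v_11(16/23) = 0. Step 2 — apply |x|_p = p^{-v_p(x)} = 11^{0} = 1.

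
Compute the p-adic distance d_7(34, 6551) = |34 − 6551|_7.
d_7(34, 6551) = 1/343

Step 1 — x − y = 34 − 6551 = -6517. Step 2 — v_7(-6517) = 3 (factor: -6517 = −(7^3 · 19); the sign does not affect v_p). Step 3 — |x − y|_7 = 7^{-3} = 1/343.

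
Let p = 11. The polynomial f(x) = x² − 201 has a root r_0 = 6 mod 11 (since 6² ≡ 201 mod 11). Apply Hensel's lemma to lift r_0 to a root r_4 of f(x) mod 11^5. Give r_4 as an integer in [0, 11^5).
r_4 = 108224 (mod 161051)

Hensel's recurrence: r_{i+1} = r_i − f(r_i)·(f′(r_i))^{-1} mod 11^{i+2}, with f′(x) = 2x. Iterate:
  r_0 = 6 (mod 11)
  r_1 = 50 (mod 121)
  r_2 = 413 (mod 1331)
  r_3 = 5737 (mod 14641)
  r_4 = 108224 (mod 161051)
Final: r_4 = 108224, and one checks f(r_4) ≡ 0 mod 11^5.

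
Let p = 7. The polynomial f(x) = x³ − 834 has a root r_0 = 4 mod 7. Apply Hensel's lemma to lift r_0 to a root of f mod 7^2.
r_1 = 18 (mod 49)

Hensel: r_{i+1} = r_i − f(r_i)/f′(r_i) mod 7^{i+2}, where f′(x) = 3x². Iterate:
  r_0 = 4 (mod 7)
  r_1 = 18 (mod 49)
Final: r = 18 with f(r) ≡ 0 mod 7^2.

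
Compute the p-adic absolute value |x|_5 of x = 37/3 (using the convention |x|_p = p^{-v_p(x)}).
|37/3|_5 = 1

Step 1 — compute v_5(x) by factoring powers of 5 out of the numerator and denominator: v_5(37/3) = 0. Step 2 — apply |x|_p = p^{-v_p(x)} = 5^{0} = 1.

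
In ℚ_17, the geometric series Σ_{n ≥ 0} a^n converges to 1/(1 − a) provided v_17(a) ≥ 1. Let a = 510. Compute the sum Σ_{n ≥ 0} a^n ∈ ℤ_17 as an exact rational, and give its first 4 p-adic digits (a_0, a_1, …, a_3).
Σ a^n = 1/(1 − a) = -1/509;  first 4 digits = (1, 13, 0, 6)

v_17(a) = 1 ≥ 1, so the series converges in ℤ_17 to 1/(1 − a) = 1/(1 − 510) = -1/509. Expand this rational in ℤ_17: compute digits iteratively via d_i = x_i mod 17, x_{i+1} = (x_i − d_i)/17. The first 4 digits are (1, 13, 0, 6).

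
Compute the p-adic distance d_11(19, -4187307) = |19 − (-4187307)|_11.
d_11(19, -4187307) = 1/161051

Step 1 — x − y = 19 − (-4187307) = 4187326. Step 2 — v_11(4187326) = 5 (factor: 4187326 = (11^5 · 26); the sign does not affect v_p). Step 3 — |x − y|_11 = 11^{-5} = 1/161051.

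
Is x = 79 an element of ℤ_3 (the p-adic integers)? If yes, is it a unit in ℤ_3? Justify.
x ∈ ℤ_3^× (unit); v_3(x) = 0

ℤ_3 = {x ∈ ℚ_3 : v_3(x) ≥ 0} and ℤ_3^× = {x ∈ ℤ_3 : v_3(x) = 0}. Here v_3(79) = v_3(num) − v_3(den) = 0; compare against these criteria.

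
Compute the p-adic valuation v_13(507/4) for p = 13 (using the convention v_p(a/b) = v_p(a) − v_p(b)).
v_13(507/4) = 2

Factor powers of 13 from the numerator and denominator of the reduced fraction: 507 = 13^2 · 3 and 4 = 13^0 · 4. Apply v_p(a/b) = v_p(a) − v_p(b): v_13(507/4) = 2 − 0 = 2.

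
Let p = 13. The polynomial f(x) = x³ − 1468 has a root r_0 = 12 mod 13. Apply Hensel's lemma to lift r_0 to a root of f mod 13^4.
r_3 = 2742 (mod 28561)

Hensel: r_{i+1} = r_i − f(r_i)/f′(r_i) mod 13^{i+2}, where f′(x) = 3x². Iterate:
  r_0 = 12 (mod 13)
  r_1 = 38 (mod 169)
  r_2 = 545 (mod 2197)
  r_3 = 2742 (mod 28561)
Final: r = 2742 with f(r) ≡ 0 mod 13^4.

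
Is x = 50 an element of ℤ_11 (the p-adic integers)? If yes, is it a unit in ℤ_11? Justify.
x ∈ ℤ_11^× (unit); v_11(x) = 0

ℤ_11 = {x ∈ ℚ_11 : v_11(x) ≥ 0} and ℤ_11^× = {x ∈ ℤ_11 : v_11(x) = 0}. Here v_11(50) = v_11(num) − v_11(den) = 0; compare against these criteria.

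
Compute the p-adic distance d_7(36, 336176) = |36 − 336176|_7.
d_7(36, 336176) = 1/16807

Step 1 — x − y = 36 − 336176 = -336140. Step 2 — v_7(-336140) = 5 (factor: -336140 = −(7^5 · 20); the sign does not affect v_p). Step 3 — |x − y|_7 = 7^{-5} = 1/16807.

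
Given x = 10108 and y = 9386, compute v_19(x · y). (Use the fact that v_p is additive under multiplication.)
v_19(94873688) = 4

v_p(x) = 2 (factor: 10108 = 19^2 · 28); v_p(y) = 2 (factor: 9386 = 19^2 · 26). Additivity: v_p(xy) = v_p(x) + v_p(y) = 2 + 2 = 4. (Direct check: xy = 94873688 = 19^4 · (728).)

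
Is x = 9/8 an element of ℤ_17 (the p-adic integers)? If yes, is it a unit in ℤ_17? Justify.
x ∈ ℤ_17^× (unit); v_17(x) = 0

ℤ_17 = {x ∈ ℚ_17 : v_17(x) ≥ 0} and ℤ_17^× = {x ∈ ℤ_17 : v_17(x) = 0}. Here v_17(9/8) = v_17(num) − v_17(den) = 0; compare against these criteria.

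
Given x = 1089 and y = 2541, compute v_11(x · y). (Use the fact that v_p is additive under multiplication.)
v_11(2767149) = 4

v_p(x) = 2 (factor: 1089 = 11^2 · 9); v_p(y) = 2 (factor: 2541 = 11^2 · 21). Additivity: v_p(xy) = v_p(x) + v_p(y) = 2 + 2 = 4. (Direct check: xy = 2767149 = 11^4 · (189).)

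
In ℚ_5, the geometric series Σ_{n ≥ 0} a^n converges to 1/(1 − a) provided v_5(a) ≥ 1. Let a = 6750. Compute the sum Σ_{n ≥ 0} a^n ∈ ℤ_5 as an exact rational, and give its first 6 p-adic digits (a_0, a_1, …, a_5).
Σ a^n = 1/(1 − a) = -1/6749;  first 6 digits = (1, 0, 0, 4, 0, 2)

v_5(a) = 3 ≥ 1, so the series converges in ℤ_5 to 1/(1 − a) = 1/(1 − 6750) = -1/6749. Expand this rational in ℤ_5: compute digits iteratively via d_i = x_i mod 5, x_{i+1} = (x_i − d_i)/5. The first 6 digits are (1, 0, 0, 4, 0, 2).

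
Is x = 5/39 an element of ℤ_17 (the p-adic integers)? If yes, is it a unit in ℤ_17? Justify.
x ∈ ℤ_17^× (unit); v_17(x) = 0

ℤ_17 = {x ∈ ℚ_17 : v_17(x) ≥ 0} and ℤ_17^× = {x ∈ ℤ_17 : v_17(x) = 0}. Here v_17(5/39) = v_17(num) − v_17(den) = 0; compare against these criteria.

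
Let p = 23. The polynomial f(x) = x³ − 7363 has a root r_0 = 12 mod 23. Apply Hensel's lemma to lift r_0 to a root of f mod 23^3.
r_2 = 5233 (mod 12167)

Hensel: r_{i+1} = r_i − f(r_i)/f′(r_i) mod 23^{i+2}, where f′(x) = 3x². Iterate:
  r_0 = 12 (mod 23)
  r_1 = 472 (mod 529)
  r_2 = 5233 (mod 12167)
Final: r = 5233 with f(r) ≡ 0 mod 23^3.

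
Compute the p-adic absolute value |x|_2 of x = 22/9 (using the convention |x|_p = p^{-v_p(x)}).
|22/9|_2 = 1/2

Step 1 — compute v_2(x) by factoring powers of 2 out of the numerator and denominator: v_2(22/9) = 1. Step 2 — apply |x|_p = p^{-v_p(x)} = 2^{-1} = 1/2.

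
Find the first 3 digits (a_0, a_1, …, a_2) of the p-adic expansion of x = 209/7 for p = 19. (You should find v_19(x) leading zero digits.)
(a_0, …, a_2) = (0, 7, 16)

v_19(209/7) = 1, so a_0 = ... = a_0 = 0. Factor out: x = 19^1 · u with u = 11/7 a unit in ℤ_19. Expand u iteratively via a_{v+i} = u_i mod 19, u_{i+1} = (u_i − a_{v+i})/19:
  u_0 = 11/7;  a_1 = 7;  u_1 = (u_0 − 7)/19 = -2/7
  u_1 = -2/7;  a_2 = 16;  u_2 = (u_1 − 16)/19 = -6/7
Digits: (0, 7, 16).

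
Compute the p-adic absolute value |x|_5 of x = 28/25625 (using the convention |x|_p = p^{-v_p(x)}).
|28/25625|_5 = 625

Step 1 — compute v_5(x) by factoring powers of 5 out of the numerator and denominator: v_5(28/25625) = -4. Step 2 — apply |x|_p = p^{-v_p(x)} = 5^{4} = 625.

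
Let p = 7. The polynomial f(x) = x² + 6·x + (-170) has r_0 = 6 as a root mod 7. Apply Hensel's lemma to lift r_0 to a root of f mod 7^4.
r_3 = 545 (mod 2401)

Hensel: r_{i+1} = r_i − f(r_i)·(f′(r_i))^{-1} mod 7^{i+2}, f′(x) = 2x + 6. Iterate:
  r_0 = 6 (mod 7)
  r_1 = 6 (mod 49)
  r_2 = 202 (mod 343)
  r_3 = 545 (mod 2401)
Final: r = 545 satisfies f(r) ≡ 0 mod 7^4.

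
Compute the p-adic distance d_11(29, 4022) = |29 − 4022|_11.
d_11(29, 4022) = 1/1331

Step 1 — x − y = 29 − 4022 = -3993. Step 2 — v_11(-3993) = 3 (factor: -3993 = −(11^3 · 3); the sign does not affect v_p). Step 3 — |x − y|_11 = 11^{-3} = 1/1331.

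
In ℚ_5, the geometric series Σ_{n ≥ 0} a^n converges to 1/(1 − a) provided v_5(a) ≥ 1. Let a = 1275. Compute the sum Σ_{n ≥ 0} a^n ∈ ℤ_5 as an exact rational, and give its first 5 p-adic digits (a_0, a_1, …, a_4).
Σ a^n = 1/(1 − a) = -1/1274;  first 5 digits = (1, 0, 1, 0, 3)

v_5(a) = 2 ≥ 1, so the series converges in ℤ_5 to 1/(1 − a) = 1/(1 − 1275) = -1/1274. Expand this rational in ℤ_5: compute digits iteratively via d_i = x_i mod 5, x_{i+1} = (x_i − d_i)/5. The first 5 digits are (1, 0, 1, 0, 3).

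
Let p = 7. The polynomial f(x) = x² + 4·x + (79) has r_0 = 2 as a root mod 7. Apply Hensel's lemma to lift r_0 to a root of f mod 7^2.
r_1 = 9 (mod 49)

Hensel: r_{i+1} = r_i − f(r_i)·(f′(r_i))^{-1} mod 7^{i+2}, f′(x) = 2x + 4. Iterate:
  r_0 = 2 (mod 7)
  r_1 = 9 (mod 49)
Final: r = 9 satisfies f(r) ≡ 0 mod 7^2.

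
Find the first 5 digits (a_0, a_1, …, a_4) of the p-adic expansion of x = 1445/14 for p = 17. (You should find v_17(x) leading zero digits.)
(a_0, …, a_4) = (0, 0, 4, 1, 6)

v_17(1445/14) = 2, so a_0 = ... = a_1 = 0. Factor out: x = 17^2 · u with u = 5/14 a unit in ℤ_17. Expand u iteratively via a_{v+i} = u_i mod 17, u_{i+1} = (u_i − a_{v+i})/17:
  u_0 = 5/14;  a_2 = 4;  u_1 = (u_0 − 4)/17 = -3/14
  u_1 = -3/14;  a_3 = 1;  u_2 = (u_1 − 1)/17 = -1/14
  u_2 = -1/14;  a_4 = 6;  u_3 = (u_2 − 6)/17 = -5/14
Digits: (0, 0, 4, 1, 6).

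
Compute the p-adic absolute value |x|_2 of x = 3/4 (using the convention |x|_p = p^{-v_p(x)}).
|3/4|_2 = 4

Step 1 — compute v_2(x) by factoring powers of 2 out of the numerator and denominator: v_2(3/4) = -2. Step 2 — apply |x|_p = p^{-v_p(x)} = 2^{2} = 4.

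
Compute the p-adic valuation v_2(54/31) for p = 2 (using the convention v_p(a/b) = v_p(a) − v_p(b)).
v_2(54/31) = 1

Factor powers of 2 from the numerator and denominator of the reduced fraction: 54 = 2^1 · 27 and 31 = 2^0 · 31. Apply v_p(a/b) = v_p(a) − v_p(b): v_2(54/31) = 1 − 0 = 1.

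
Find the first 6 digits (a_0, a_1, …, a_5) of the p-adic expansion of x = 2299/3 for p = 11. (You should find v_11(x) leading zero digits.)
(a_0, …, a_5) = (0, 0, 10, 7, 3, 7)

v_11(2299/3) = 2, so a_0 = ... = a_1 = 0. Factor out: x = 11^2 · u with u = 19/3 a unit in ℤ_11. Expand u iteratively via a_{v+i} = u_i mod 11, u_{i+1} = (u_i − a_{v+i})/11:
  u_0 = 19/3;  a_2 = 10;  u_1 = (u_0 − 10)/11 = -1/3
  u_1 = -1/3;  a_3 = 7;  u_2 = (u_1 − 7)/11 = -2/3
  u_2 = -2/3;  a_4 = 3;  u_3 = (u_2 − 3)/11 = -1/3
  u_3 = -1/3;  a_5 = 7;  u_4 = (u_3 − 7)/11 = -2/3
Digits: (0, 0, 10, 7, 3, 7).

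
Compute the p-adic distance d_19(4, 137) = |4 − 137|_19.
d_19(4, 137) = 1/19

Step 1 — x − y = 4 − 137 = -133. Step 2 — v_19(-133) = 1 (factor: -133 = −(19^1 · 7); the sign does not affect v_p). Step 3 — |x − y|_19 = 19^{-1} = 1/19.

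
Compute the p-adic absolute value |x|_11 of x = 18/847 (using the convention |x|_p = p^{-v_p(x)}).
|18/847|_11 = 121

Step 1 — compute v_11(x) by factoring powers of 11 out of the numerator and denominator: v_11(18/847) = -2. Step 2 — apply |x|_p = p^{-v_p(x)} = 11^{2} = 121.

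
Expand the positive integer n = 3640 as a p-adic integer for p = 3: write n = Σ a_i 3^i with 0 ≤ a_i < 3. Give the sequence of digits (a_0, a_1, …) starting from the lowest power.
(a_0, a_1, …) = (1, 1, 2, 2, 2, 2, 1, 1)

Repeated division by 3 gives the digits low-to-high: 3640 = 1 + 1·3^1 + 2·3^2 + 2·3^3 + 2·3^4 + 2·3^5 + 1·3^6 + 1·3^7. Digit sequence: (1, 1, 2, 2, 2, 2, 1, 1).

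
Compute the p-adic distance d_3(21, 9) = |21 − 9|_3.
d_3(21, 9) = 1/3

Step 1 — x − y = 21 − 9 = 12. Step 2 — v_3(12) = 1 (factor: 12 = (3^1 · 4); the sign does not affect v_p). Step 3 — |x − y|_3 = 3^{-1} = 1/3.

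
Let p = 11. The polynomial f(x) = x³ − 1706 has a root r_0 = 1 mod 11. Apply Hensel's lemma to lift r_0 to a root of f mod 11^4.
r_3 = 1739 (mod 14641)

Hensel: r_{i+1} = r_i − f(r_i)/f′(r_i) mod 11^{i+2}, where f′(x) = 3x². Iterate:
  r_0 = 1 (mod 11)
  r_1 = 45 (mod 121)
  r_2 = 408 (mod 1331)
  r_3 = 1739 (mod 14641)
Final: r = 1739 with f(r) ≡ 0 mod 11^4.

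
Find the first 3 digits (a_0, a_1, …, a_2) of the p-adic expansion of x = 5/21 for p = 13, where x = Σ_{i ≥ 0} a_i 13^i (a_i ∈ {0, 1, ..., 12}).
(a_0, …, a_2) = (12, 9, 11)

v_13(5/21) = 0 (numerator and denominator both coprime to 13), so x ∈ ℤ_13^×. Compute digits iteratively via a_i = x_i mod 13, x_{i+1} = (x_i − a_i)/13, with x_0 = x:
  x_0 = 5/21;  a_0 = 12;  x_1 = (x_0 − 12)/13 = -19/21
  x_1 = -19/21;  a_1 = 9;  x_2 = (x_1 − 9)/13 = -16/21
  x_2 = -16/21;  a_2 = 11;  x_3 = (x_2 − 11)/13 = -19/21
Digits: (12, 9, 11).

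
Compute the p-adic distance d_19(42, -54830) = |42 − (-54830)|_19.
d_19(42, -54830) = 1/6859

Step 1 — x − y = 42 − (-54830) = 54872. Step 2 — v_19(54872) = 3 (factor: 54872 = (19^3 · 8); the sign does not affect v_p). Step 3 — |x − y|_19 = 19^{-3} = 1/6859.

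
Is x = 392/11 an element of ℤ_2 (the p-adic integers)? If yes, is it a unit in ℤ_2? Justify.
x ∈ ℤ_2 but not a unit; v_2(x) = 3 > 0

ℤ_2 = {x ∈ ℚ_2 : v_2(x) ≥ 0} and ℤ_2^× = {x ∈ ℤ_2 : v_2(x) = 0}. Here v_2(392/11) = v_2(num) − v_2(den) = 3; compare against these criteria.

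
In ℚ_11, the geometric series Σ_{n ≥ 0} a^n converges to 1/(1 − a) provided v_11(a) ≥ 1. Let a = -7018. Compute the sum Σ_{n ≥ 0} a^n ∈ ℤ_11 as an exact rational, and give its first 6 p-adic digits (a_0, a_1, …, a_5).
Σ a^n = 1/(1 − a) = 1/7019;  first 6 digits = (1, 0, 8, 5, 8, 8)

v_11(a) = 2 ≥ 1, so the series converges in ℤ_11 to 1/(1 − a) = 1/(1 − (-7018)) = 1/7019. Expand this rational in ℤ_11: compute digits iteratively via d_i = x_i mod 11, x_{i+1} = (x_i − d_i)/11. The first 6 digits are (1, 0, 8, 5, 8, 8).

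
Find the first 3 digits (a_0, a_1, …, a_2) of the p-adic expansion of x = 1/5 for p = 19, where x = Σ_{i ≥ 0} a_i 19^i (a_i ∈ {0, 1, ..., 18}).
(a_0, …, a_2) = (4, 15, 3)

v_19(1/5) = 0 (numerator and denominator both coprime to 19), so x ∈ ℤ_19^×. Compute digits iteratively via a_i = x_i mod 19, x_{i+1} = (x_i − a_i)/19, with x_0 = x:
  x_0 = 1/5;  a_0 = 4;  x_1 = (x_0 − 4)/19 = -1/5
  x_1 = -1/5;  a_1 = 15;  x_2 = (x_1 − 15)/19 = -4/5
  x_2 = -4/5;  a_2 = 3;  x_3 = (x_2 − 3)/19 = -1/5
Digits: (4, 15, 3).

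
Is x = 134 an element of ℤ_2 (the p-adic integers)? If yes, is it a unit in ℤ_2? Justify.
x ∈ ℤ_2 but not a unit; v_2(x) = 1 > 0

ℤ_2 = {x ∈ ℚ_2 : v_2(x) ≥ 0} and ℤ_2^× = {x ∈ ℤ_2 : v_2(x) = 0}. Here v_2(134) = v_2(num) − v_2(den) = 1; compare against these criteria.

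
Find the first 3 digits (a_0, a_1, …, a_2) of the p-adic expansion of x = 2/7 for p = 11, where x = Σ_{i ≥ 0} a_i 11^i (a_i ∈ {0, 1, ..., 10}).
(a_0, …, a_2) = (5, 9, 7)

v_11(2/7) = 0 (numerator and denominator both coprime to 11), so x ∈ ℤ_11^×. Compute digits iteratively via a_i = x_i mod 11, x_{i+1} = (x_i − a_i)/11, with x_0 = x:
  x_0 = 2/7;  a_0 = 5;  x_1 = (x_0 − 5)/11 = -3/7
  x_1 = -3/7;  a_1 = 9;  x_2 = (x_1 − 9)/11 = -6/7
  x_2 = -6/7;  a_2 = 7;  x_3 = (x_2 − 7)/11 = -5/7
Digits: (5, 9, 7).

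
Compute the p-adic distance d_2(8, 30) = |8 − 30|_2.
d_2(8, 30) = 1/2

Step 1 — x − y = 8 − 30 = -22. Step 2 — v_2(-22) = 1 (factor: -22 = −(2^1 · 11); the sign does not affect v_p). Step 3 — |x − y|_2 = 2^{-1} = 1/2.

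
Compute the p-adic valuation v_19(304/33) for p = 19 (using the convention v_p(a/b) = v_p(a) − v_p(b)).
v_19(304/33) = 1

Factor powers of 19 from the numerator and denominator of the reduced fraction: 304 = 19^1 · 16 and 33 = 19^0 · 33. Apply v_p(a/b) = v_p(a) − v_p(b): v_19(304/33) = 1 − 0 = 1.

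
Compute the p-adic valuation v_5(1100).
v_5(1100) = 2

v_5(n) is the largest exponent k such that 5^k divides n. Factor out: 1100 = 5^2 · 44. (Sign doesn't affect v_p.) So v_5(1100) = 2.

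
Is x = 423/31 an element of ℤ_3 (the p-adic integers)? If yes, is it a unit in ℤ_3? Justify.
x ∈ ℤ_3 but not a unit; v_3(x) = 2 > 0

ℤ_3 = {x ∈ ℚ_3 : v_3(x) ≥ 0} and ℤ_3^× = {x ∈ ℤ_3 : v_3(x) = 0}. Here v_3(423/31) = v_3(num) − v_3(den) = 2; compare against these criteria.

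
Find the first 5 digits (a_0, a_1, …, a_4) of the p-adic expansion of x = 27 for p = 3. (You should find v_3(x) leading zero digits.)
(a_0, …, a_4) = (0, 0, 0, 1, 0)

v_3(27) = 3, so a_0 = ... = a_2 = 0. Factor out: x = 3^3 · u with u = 1 a unit in ℤ_3. Expand u iteratively via a_{v+i} = u_i mod 3, u_{i+1} = (u_i − a_{v+i})/3:
  u_0 = 1;  a_3 = 1;  u_1 = (u_0 − 1)/3 = 0
  u_1 = 0;  a_4 = 0;  u_2 = (u_1 − 0)/3 = 0
Digits: (0, 0, 0, 1, 0).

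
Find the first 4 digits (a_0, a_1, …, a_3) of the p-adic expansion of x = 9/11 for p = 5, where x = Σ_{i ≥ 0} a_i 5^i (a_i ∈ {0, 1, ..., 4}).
(a_0, …, a_3) = (4, 3, 2, 4)

v_5(9/11) = 0 (numerator and denominator both coprime to 5), so x ∈ ℤ_5^×. Compute digits iteratively via a_i = x_i mod 5, x_{i+1} = (x_i − a_i)/5, with x_0 = x:
  x_0 = 9/11;  a_0 = 4;  x_1 = (x_0 − 4)/5 = -7/11
  x_1 = -7/11;  a_1 = 3;  x_2 = (x_1 − 3)/5 = -8/11
  x_2 = -8/11;  a_2 = 2;  x_3 = (x_2 − 2)/5 = -6/11
  x_3 = -6/11;  a_3 = 4;  x_4 = (x_3 − 4)/5 = -10/11
Digits: (4, 3, 2, 4).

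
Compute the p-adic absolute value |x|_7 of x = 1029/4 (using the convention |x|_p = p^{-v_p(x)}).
|1029/4|_7 = 1/343

Step 1 — compute v_7(x) by factoring powers of 7 out of the numerator and denominator: v_7(1029/4) = 3. Step 2 — apply |x|_p = p^{-v_p(x)} = 7^{-3} = 1/343.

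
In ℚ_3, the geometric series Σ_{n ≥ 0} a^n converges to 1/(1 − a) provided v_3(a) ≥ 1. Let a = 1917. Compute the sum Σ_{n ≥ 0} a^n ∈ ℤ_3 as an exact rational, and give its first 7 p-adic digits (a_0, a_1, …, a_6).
Σ a^n = 1/(1 − a) = -1/1916;  first 7 digits = (1, 0, 0, 2, 2, 1, 0)

v_3(a) = 3 ≥ 1, so the series converges in ℤ_3 to 1/(1 − a) = 1/(1 − 1917) = -1/1916. Expand this rational in ℤ_3: compute digits iteratively via d_i = x_i mod 3, x_{i+1} = (x_i − d_i)/3. The first 7 digits are (1, 0, 0, 2, 2, 1, 0).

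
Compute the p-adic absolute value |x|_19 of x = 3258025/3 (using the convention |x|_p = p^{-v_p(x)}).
|3258025/3|_19 = 1/130321

Step 1 — compute v_19(x) by factoring powers of 19 out of the numerator and denominator: v_19(3258025/3) = 4. Step 2 — apply |x|_p = p^{-v_p(x)} = 19^{-4} = 1/130321.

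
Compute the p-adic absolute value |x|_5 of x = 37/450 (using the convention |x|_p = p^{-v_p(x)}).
|37/450|_5 = 25

Step 1 — compute v_5(x) by factoring powers of 5 out of the numerator and denominator: v_5(37/450) = -2. Step 2 — apply |x|_p = p^{-v_p(x)} = 5^{2} = 25.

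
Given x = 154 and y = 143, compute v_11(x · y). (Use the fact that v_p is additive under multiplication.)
v_11(22022) = 2

v_p(x) = 1 (factor: 154 = 11^1 · 14); v_p(y) = 1 (factor: 143 = 11^1 · 13). Additivity: v_p(xy) = v_p(x) + v_p(y) = 1 + 1 = 2. (Direct check: xy = 22022 = 11^2 · (182).)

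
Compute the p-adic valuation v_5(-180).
v_5(-180) = 1

v_5(n) is the largest exponent k such that 5^k divides n. Factor out: -180 = -5^1 · 36. (Sign doesn't affect v_p.) So v_5(-180) = 1.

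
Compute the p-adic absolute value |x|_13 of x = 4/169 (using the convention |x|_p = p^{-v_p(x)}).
|4/169|_13 = 169

Step 1 — compute v_13(x) by factoring powers of 13 out of the numerator and denominator: v_13(4/169) = -2. Step 2 — apply |x|_p = p^{-v_p(x)} = 13^{2} = 169.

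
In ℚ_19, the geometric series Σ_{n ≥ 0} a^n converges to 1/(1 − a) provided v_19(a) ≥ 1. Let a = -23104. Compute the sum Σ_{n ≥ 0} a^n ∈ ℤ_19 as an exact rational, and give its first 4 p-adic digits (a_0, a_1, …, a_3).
Σ a^n = 1/(1 − a) = 1/23105;  first 4 digits = (1, 0, 12, 15)

v_19(a) = 2 ≥ 1, so the series converges in ℤ_19 to 1/(1 − a) = 1/(1 − (-23104)) = 1/23105. Expand this rational in ℤ_19: compute digits iteratively via d_i = x_i mod 19, x_{i+1} = (x_i − d_i)/19. The first 4 digits are (1, 0, 12, 15).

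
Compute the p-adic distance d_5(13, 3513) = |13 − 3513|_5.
d_5(13, 3513) = 1/125

Step 1 — x − y = 13 − 3513 = -3500. Step 2 — v_5(-3500) = 3 (factor: -3500 = −(5^3 · 28); the sign does not affect v_p). Step 3 — |x − y|_5 = 5^{-3} = 1/125.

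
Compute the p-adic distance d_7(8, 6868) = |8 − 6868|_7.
d_7(8, 6868) = 1/343

Step 1 — x − y = 8 − 6868 = -6860. Step 2 — v_7(-6860) = 3 (factor: -6860 = −(7^3 · 20); the sign does not affect v_p). Step 3 — |x − y|_7 = 7^{-3} = 1/343.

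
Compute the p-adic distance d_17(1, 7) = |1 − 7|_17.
d_17(1, 7) = 1

Step 1 — x − y = 1 − 7 = -6. Step 2 — v_17(-6) = 0 (factor: -6 = −(17^0 · 6); the sign does not affect v_p). Step 3 — |x − y|_17 = 17^{0} = 1.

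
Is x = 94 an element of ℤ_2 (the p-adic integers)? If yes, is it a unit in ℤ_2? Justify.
x ∈ ℤ_2 but not a unit; v_2(x) = 1 > 0

ℤ_2 = {x ∈ ℚ_2 : v_2(x) ≥ 0} and ℤ_2^× = {x ∈ ℤ_2 : v_2(x) = 0}. Here v_2(94) = v_2(num) − v_2(den) = 1; compare against these criteria.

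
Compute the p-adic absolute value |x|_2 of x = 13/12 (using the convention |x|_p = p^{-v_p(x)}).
|13/12|_2 = 4

Step 1 — compute v_2(x) by factoring powers of 2 out of the numerator and denominator: v_2(13/12) = -2. Step 2 — apply |x|_p = p^{-v_p(x)} = 2^{2} = 4.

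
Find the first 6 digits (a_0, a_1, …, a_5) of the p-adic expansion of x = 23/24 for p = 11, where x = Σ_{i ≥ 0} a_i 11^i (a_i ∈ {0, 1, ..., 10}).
(a_0, …, a_5) = (6, 0, 5, 0, 5, 0)

v_11(23/24) = 0 (numerator and denominator both coprime to 11), so x ∈ ℤ_11^×. Compute digits iteratively via a_i = x_i mod 11, x_{i+1} = (x_i − a_i)/11, with x_0 = x:
  x_0 = 23/24;  a_0 = 6;  x_1 = (x_0 − 6)/11 = -11/24
  x_1 = -11/24;  a_1 = 0;  x_2 = (x_1 − 0)/11 = -1/24
  x_2 = -1/24;  a_2 = 5;  x_3 = (x_2 − 5)/11 = -11/24
  x_3 = -11/24;  a_3 = 0;  x_4 = (x_3 − 0)/11 = -1/24
  x_4 = -1/24;  a_4 = 5;  x_5 = (x_4 − 5)/11 = -11/24
  x_5 = -11/24;  a_5 = 0;  x_6 = (x_5 − 0)/11 = -1/24
Digits: (6, 0, 5, 0, 5, 0).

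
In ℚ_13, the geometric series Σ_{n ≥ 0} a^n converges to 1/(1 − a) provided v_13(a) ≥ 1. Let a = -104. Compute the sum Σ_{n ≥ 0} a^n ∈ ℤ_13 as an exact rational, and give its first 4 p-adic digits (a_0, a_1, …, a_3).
Σ a^n = 1/(1 − a) = 1/105;  first 4 digits = (1, 5, 11, 12)

v_13(a) = 1 ≥ 1, so the series converges in ℤ_13 to 1/(1 − a) = 1/(1 − (-104)) = 1/105. Expand this rational in ℤ_13: compute digits iteratively via d_i = x_i mod 13, x_{i+1} = (x_i − d_i)/13. The first 4 digits are (1, 5, 11, 12).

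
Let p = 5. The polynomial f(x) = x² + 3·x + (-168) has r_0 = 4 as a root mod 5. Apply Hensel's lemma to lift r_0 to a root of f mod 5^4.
r_3 = 394 (mod 625)

Hensel: r_{i+1} = r_i − f(r_i)·(f′(r_i))^{-1} mod 5^{i+2}, f′(x) = 2x + 3. Iterate:
  r_0 = 4 (mod 5)
  r_1 = 19 (mod 25)
  r_2 = 19 (mod 125)
  r_3 = 394 (mod 625)
Final: r = 394 satisfies f(r) ≡ 0 mod 5^4.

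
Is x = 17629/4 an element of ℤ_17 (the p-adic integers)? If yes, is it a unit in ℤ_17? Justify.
x ∈ ℤ_17 but not a unit; v_17(x) = 2 > 0

ℤ_17 = {x ∈ ℚ_17 : v_17(x) ≥ 0} and ℤ_17^× = {x ∈ ℤ_17 : v_17(x) = 0}. Here v_17(17629/4) = v_17(num) − v_17(den) = 2; compare against these criteria.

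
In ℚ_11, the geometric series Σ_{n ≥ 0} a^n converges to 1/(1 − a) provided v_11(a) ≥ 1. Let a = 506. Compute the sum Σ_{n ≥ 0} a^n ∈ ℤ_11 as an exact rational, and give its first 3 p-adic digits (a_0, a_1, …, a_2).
Σ a^n = 1/(1 − a) = -1/505;  first 3 digits = (1, 2, 8)

v_11(a) = 1 ≥ 1, so the series converges in ℤ_11 to 1/(1 − a) = 1/(1 − 506) = -1/505. Expand this rational in ℤ_11: compute digits iteratively via d_i = x_i mod 11, x_{i+1} = (x_i − d_i)/11. The first 3 digits are (1, 2, 8).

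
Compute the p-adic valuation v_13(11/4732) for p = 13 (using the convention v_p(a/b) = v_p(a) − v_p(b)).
v_13(11/4732) = -2

Factor powers of 13 from the numerator and denominator of the reduced fraction: 11 = 13^0 · 11 and 4732 = 13^2 · 28. Apply v_p(a/b) = v_p(a) − v_p(b): v_13(11/4732) = 0 − 2 = -2.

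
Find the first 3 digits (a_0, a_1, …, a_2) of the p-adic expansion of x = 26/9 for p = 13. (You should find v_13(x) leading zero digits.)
(a_0, …, a_2) = (0, 6, 1)

v_13(26/9) = 1, so a_0 = ... = a_0 = 0. Factor out: x = 13^1 · u with u = 2/9 a unit in ℤ_13. Expand u iteratively via a_{v+i} = u_i mod 13, u_{i+1} = (u_i − a_{v+i})/13:
  u_0 = 2/9;  a_1 = 6;  u_1 = (u_0 − 6)/13 = -4/9
  u_1 = -4/9;  a_2 = 1;  u_2 = (u_1 − 1)/13 = -1/9
Digits: (0, 6, 1).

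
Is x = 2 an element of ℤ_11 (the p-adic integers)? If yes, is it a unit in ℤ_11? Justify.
x ∈ ℤ_11^× (unit); v_11(x) = 0

ℤ_11 = {x ∈ ℚ_11 : v_11(x) ≥ 0} and ℤ_11^× = {x ∈ ℤ_11 : v_11(x) = 0}. Here v_11(2) = v_11(num) − v_11(den) = 0; compare against these criteria.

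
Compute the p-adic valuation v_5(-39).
v_5(-39) = 0

v_5(n) is the largest exponent k such that 5^k divides n. Factor out: -39 = -5^0 · 39. (Sign doesn't affect v_p.) So v_5(-39) = 0.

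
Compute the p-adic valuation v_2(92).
v_2(92) = 2

v_2(n) is the largest exponent k such that 2^k divides n. Factor out: 92 = 2^2 · 23. (Sign doesn't affect v_p.) So v_2(92) = 2.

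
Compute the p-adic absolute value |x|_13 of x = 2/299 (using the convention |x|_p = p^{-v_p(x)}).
|2/299|_13 = 13

Step 1 — compute v_13(x) by factoring powers of 13 out of the numerator and denominator: v_13(2/299) = -1. Step 2 — apply |x|_p = p^{-v_p(x)} = 13^{1} = 13.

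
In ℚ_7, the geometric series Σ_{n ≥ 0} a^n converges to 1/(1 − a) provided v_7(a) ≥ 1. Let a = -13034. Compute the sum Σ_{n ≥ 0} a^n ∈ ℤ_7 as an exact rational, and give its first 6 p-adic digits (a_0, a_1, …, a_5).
Σ a^n = 1/(1 − a) = 1/13035;  first 6 digits = (1, 0, 0, 4, 1, 6)

v_7(a) = 3 ≥ 1, so the series converges in ℤ_7 to 1/(1 − a) = 1/(1 − (-13034)) = 1/13035. Expand this rational in ℤ_7: compute digits iteratively via d_i = x_i mod 7, x_{i+1} = (x_i − d_i)/7. The first 6 digits are (1, 0, 0, 4, 1, 6).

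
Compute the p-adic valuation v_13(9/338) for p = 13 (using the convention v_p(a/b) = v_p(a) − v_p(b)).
v_13(9/338) = -2

Factor powers of 13 from the numerator and denominator of the reduced fraction: 9 = 13^0 · 9 and 338 = 13^2 · 2. Apply v_p(a/b) = v_p(a) − v_p(b): v_13(9/338) = 0 − 2 = -2.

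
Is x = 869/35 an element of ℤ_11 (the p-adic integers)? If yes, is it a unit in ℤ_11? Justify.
x ∈ ℤ_11 but not a unit; v_11(x) = 1 > 0

ℤ_11 = {x ∈ ℚ_11 : v_11(x) ≥ 0} and ℤ_11^× = {x ∈ ℤ_11 : v_11(x) = 0}. Here v_11(869/35) = v_11(num) − v_11(den) = 1; compare against these criteria.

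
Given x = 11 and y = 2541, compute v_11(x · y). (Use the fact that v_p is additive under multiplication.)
v_11(27951) = 3

v_p(x) = 1 (factor: 11 = 11^1 · 1); v_p(y) = 2 (factor: 2541 = 11^2 · 21). Additivity: v_p(xy) = v_p(x) + v_p(y) = 1 + 2 = 3. (Direct check: xy = 27951 = 11^3 · (21).)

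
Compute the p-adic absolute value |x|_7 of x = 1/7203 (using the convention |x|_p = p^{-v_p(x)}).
|1/7203|_7 = 2401

Step 1 — compute v_7(x) by factoring powers of 7 out of the numerator and denominator: v_7(1/7203) = -4. Step 2 — apply |x|_p = p^{-v_p(x)} = 7^{4} = 2401.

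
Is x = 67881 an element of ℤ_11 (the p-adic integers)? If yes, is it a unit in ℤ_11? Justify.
x ∈ ℤ_11 but not a unit; v_11(x) = 3 > 0

ℤ_11 = {x ∈ ℚ_11 : v_11(x) ≥ 0} and ℤ_11^× = {x ∈ ℤ_11 : v_11(x) = 0}. Here v_11(67881) = v_11(num) − v_11(den) = 3; compare against these criteria.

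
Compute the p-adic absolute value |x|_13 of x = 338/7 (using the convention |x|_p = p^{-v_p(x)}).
|338/7|_13 = 1/169

Step 1 — compute v_13(x) by factoring powers of 13 out of the numerator and denominator: v_13(338/7) = 2. Step 2 — apply |x|_p = p^{-v_p(x)} = 13^{-2} = 1/169.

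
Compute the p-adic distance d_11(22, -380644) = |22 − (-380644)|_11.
d_11(22, -380644) = 1/14641

Step 1 — x − y = 22 − (-380644) = 380666. Step 2 — v_11(380666) = 4 (factor: 380666 = (11^4 · 26); the sign does not affect v_p). Step 3 — |x − y|_11 = 11^{-4} = 1/14641.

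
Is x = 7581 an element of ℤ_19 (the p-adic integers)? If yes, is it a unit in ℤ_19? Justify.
x ∈ ℤ_19 but not a unit; v_19(x) = 2 > 0

ℤ_19 = {x ∈ ℚ_19 : v_19(x) ≥ 0} and ℤ_19^× = {x ∈ ℤ_19 : v_19(x) = 0}. Here v_19(7581) = v_19(num) − v_19(den) = 2; compare against these criteria.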